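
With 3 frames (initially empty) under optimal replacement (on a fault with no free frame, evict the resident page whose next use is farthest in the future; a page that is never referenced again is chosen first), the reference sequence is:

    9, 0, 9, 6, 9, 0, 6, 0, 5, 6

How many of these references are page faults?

4

9 → miss, frames [9]
0 → miss, frames [9, 0]
9 → hit
6 → miss, frames [9, 0, 6]
9 → hit
0 → hit
6 → hit
0 → hit
5 → miss, evict 0, frames [9, 6, 5]
6 → hit
Page faults: 4.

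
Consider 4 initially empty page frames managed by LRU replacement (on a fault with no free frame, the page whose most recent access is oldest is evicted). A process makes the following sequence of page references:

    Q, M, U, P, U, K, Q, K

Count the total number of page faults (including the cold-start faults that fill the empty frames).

Q → miss, frames [Q]
M → miss, frames [Q, M]
U → miss, frames [Q, M, U]
P → miss, frames [Q, M, U, P]
U → hit
K → miss, evict Q, frames [M, P, U, K]
Q → miss, evict M, frames [P, U, K, Q]
K → hit
Page faults: 6.

6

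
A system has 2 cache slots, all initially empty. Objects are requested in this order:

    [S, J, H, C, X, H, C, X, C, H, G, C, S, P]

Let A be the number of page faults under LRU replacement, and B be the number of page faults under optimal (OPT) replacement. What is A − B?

Under LRU: F F F F F F F F . F F F F F → 13 faults.
Under OPT: F F F F F . F . . F F . F F → 10 faults.
A − B = 13 − 10 = 3.

3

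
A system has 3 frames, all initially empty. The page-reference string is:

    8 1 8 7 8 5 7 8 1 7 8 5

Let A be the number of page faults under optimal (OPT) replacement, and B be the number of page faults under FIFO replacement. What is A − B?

-2

Under OPT: F F . F . F . . F . . F → 6 faults.
Under FIFO: F F . F . F . F F F . F → 8 faults.
A − B = 6 − 8 = -2.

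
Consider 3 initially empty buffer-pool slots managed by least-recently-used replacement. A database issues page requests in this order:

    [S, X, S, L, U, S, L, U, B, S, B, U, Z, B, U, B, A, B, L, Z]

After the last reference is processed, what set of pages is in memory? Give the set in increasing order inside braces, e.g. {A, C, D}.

S: fault, frames (S)
X: fault, frames (S X)
S: hit
L: fault, frames (X S L)
U: fault, evict X, frames (S L U)
S: hit
L: hit
U: hit
B: fault, evict S, frames (L U B)
S: fault, evict L, frames (U B S)
B: hit
U: hit
Z: fault, evict S, frames (B U Z)
B: hit
U: hit
B: hit
A: fault, evict Z, frames (U B A)
B: hit
L: fault, evict U, frames (A B L)
Z: fault, evict A, frames (B L Z)

{B, L, Z}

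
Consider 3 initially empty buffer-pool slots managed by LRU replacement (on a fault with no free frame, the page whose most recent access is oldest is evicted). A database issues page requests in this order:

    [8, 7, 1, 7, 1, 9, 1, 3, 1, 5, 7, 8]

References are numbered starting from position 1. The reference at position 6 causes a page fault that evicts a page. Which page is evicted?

8

pos 1: 8 → fault, frames [8]
pos 2: 7 → fault, frames [8, 7]
pos 3: 1 → fault, frames [8, 7, 1]
pos 4: 7 → hit
pos 5: 1 → hit
pos 6: 9 → fault, evict 8, frames [7, 1, 9]
At position 6, page 8 is evicted.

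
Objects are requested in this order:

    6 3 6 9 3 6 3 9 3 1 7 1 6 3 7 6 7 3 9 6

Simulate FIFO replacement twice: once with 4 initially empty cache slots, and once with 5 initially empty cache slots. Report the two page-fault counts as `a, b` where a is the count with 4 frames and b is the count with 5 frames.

4 frames: F F . F . . . . . F F . F F . . . . F . → 8 faults.
5 frames: F F . F . . . . . F F . . . . . . . . . → 5 faults.
5 < 8: adding a frame reduced faults, as is typical.

8, 5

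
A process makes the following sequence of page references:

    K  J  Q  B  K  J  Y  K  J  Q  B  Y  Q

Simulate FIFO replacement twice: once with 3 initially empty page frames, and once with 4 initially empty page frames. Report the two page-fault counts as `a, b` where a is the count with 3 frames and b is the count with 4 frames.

3 frames: F F F F F F F . . F F . . → 9 faults.
4 frames: F F F F . . F F F F F F . → 10 faults.
10 > 9: adding a frame increased faults — Belady's anomaly.

9, 10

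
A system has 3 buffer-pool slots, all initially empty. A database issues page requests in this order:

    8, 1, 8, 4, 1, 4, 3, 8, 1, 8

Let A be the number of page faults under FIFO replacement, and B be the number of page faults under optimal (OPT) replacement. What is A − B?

Under FIFO: F F . F . . F F F . → 6 faults.
Under OPT: F F . F . . F . . . → 4 faults.
A − B = 6 − 4 = 2.

2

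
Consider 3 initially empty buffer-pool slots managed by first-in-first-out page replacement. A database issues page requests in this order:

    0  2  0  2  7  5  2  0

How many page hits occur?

3

0: miss, frames (0)
2: miss, frames (0 2)
0: hit
2: hit
7: miss, frames (0 2 7)
5: miss, evict 0, frames (2 7 5)
2: hit
0: miss, evict 2, frames (7 5 0)
Hits: 3.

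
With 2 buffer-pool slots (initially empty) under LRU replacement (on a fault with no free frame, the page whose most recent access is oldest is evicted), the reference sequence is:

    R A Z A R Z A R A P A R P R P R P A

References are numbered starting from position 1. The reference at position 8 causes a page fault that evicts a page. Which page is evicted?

pos 1: R -> miss, frames {R}
pos 2: A -> miss, frames {R,A}
pos 3: Z -> miss, evict R, frames {A,Z}
pos 4: A -> hit
pos 5: R -> miss, evict Z, frames {A,R}
pos 6: Z -> miss, evict A, frames {R,Z}
pos 7: A -> miss, evict R, frames {Z,A}
pos 8: R -> miss, evict Z, frames {A,R}
At position 8, page Z is evicted.

Z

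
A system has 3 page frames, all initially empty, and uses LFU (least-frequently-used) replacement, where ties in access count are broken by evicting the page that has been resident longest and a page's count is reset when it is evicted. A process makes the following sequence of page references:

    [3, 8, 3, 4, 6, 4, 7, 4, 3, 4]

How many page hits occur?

5

3 -> fault, frames [3]
8 -> fault, frames [3, 8]
3 -> hit
4 -> fault, frames [3, 8, 4]
6 -> fault, evict 8, frames [3, 4, 6]
4 -> hit
7 -> fault, evict 6, frames [3, 4, 7]
4 -> hit
3 -> hit
4 -> hit
Hits: 5.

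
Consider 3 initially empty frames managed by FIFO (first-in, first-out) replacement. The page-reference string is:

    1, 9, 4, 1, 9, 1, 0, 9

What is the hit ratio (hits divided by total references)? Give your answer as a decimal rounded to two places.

0.50

1: miss, frames {1}
9: miss, frames {1,9}
4: miss, frames {1,9,4}
1: hit
9: hit
1: hit
0: miss, evict 1, frames {9,4,0}
9: hit
Hits: 4 of 8 references → 4/8 = 0.5000.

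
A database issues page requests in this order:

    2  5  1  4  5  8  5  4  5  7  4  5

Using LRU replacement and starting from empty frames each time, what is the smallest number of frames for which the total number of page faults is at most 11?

f=1: 12 faults
f=2: 10 faults
f=3: 6 faults
f=4: 6 faults
f=5: 6 faults
f=6: 6 faults
Smallest f with faults ≤ 11 is 2.

2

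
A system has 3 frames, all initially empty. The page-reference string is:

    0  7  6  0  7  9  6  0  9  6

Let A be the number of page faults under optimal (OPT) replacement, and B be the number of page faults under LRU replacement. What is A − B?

-2

Under OPT: F F F . . F . . . . → 4 faults.
Under LRU: F F F . . F F F . . → 6 faults.
A − B = 4 − 6 = -2.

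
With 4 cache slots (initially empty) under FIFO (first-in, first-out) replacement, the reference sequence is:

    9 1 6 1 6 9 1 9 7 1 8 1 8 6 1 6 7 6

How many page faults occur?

5

9 -> miss, frames [9]
1 -> miss, frames [9, 1]
6 -> miss, frames [9, 1, 6]
1 -> hit
6 -> hit
9 -> hit
1 -> hit
9 -> hit
7 -> miss, frames [9, 1, 6, 7]
1 -> hit
8 -> miss, evict 9, frames [1, 6, 7, 8]
1 -> hit
8 -> hit
6 -> hit
1 -> hit
6 -> hit
7 -> hit
6 -> hit
Page faults: 5.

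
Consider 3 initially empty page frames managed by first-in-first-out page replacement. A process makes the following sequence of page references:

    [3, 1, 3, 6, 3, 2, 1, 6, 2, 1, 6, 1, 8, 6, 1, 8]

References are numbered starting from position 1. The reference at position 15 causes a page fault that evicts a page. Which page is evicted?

pos 1: 3 -> miss, frames [3]
pos 2: 1 -> miss, frames [3, 1]
pos 3: 3 -> hit
pos 4: 6 -> miss, frames [3, 1, 6]
pos 5: 3 -> hit
pos 6: 2 -> miss, evict 3, frames [1, 6, 2]
pos 7: 1 -> hit
pos 8: 6 -> hit
pos 9: 2 -> hit
pos 10: 1 -> hit
pos 11: 6 -> hit
pos 12: 1 -> hit
pos 13: 8 -> miss, evict 1, frames [6, 2, 8]
pos 14: 6 -> hit
pos 15: 1 -> miss, evict 6, frames [2, 8, 1]
At position 15, page 6 is evicted.

6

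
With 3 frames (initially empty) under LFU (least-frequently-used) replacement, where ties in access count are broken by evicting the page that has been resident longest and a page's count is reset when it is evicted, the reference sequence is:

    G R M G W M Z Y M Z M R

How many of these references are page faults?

8

G: miss, frames (G)
R: miss, frames (G R)
M: miss, frames (G R M)
G: hit
W: miss, evict R, frames (G M W)
M: hit
Z: miss, evict W, frames (G M Z)
Y: miss, evict Z, frames (G M Y)
M: hit
Z: miss, evict Y, frames (G M Z)
M: hit
R: miss, evict Z, frames (G M R)
Page faults: 8.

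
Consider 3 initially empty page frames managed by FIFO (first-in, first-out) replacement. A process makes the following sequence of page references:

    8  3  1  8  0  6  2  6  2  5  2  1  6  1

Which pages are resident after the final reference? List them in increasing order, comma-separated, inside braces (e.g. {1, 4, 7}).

8 → miss, frames [8]
3 → miss, frames [8, 3]
1 → miss, frames [8, 3, 1]
8 → hit
0 → miss, evict 8, frames [3, 1, 0]
6 → miss, evict 3, frames [1, 0, 6]
2 → miss, evict 1, frames [0, 6, 2]
6 → hit
2 → hit
5 → miss, evict 0, frames [6, 2, 5]
2 → hit
1 → miss, evict 6, frames [2, 5, 1]
6 → miss, evict 2, frames [5, 1, 6]
1 → hit

{1, 5, 6}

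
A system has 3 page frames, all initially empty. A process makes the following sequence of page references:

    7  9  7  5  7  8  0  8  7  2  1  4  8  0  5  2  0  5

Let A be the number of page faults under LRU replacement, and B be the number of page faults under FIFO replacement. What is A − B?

Under LRU: F F . F . F F . . F F F F F F F . . → 12 faults.
Under FIFO: F F . F . F F . F F F F F F F F . . → 13 faults.
A − B = 12 − 13 = -1.

-1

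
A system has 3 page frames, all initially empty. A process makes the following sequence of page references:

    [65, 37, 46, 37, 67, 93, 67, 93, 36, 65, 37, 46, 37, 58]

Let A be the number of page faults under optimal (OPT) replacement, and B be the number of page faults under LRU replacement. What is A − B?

-1

Under OPT: F F F . F F . . F . F F . F → 9 faults.
Under LRU: F F F . F F . . F F F F . F → 10 faults.
A − B = 9 − 10 = -1.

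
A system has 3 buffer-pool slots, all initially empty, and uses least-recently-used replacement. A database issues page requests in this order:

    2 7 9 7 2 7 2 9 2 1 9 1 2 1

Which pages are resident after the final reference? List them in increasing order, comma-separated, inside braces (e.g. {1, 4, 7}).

{1, 2, 9}

2 → miss, frames [2]
7 → miss, frames [2, 7]
9 → miss, frames [2, 7, 9]
7 → hit
2 → hit
7 → hit
2 → hit
9 → hit
2 → hit
1 → miss, evict 7, frames [9, 2, 1]
9 → hit
1 → hit
2 → hit
1 → hit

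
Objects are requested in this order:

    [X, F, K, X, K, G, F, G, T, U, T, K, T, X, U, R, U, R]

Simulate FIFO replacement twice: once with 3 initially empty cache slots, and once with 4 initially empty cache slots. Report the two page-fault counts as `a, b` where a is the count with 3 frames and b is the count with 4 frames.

3 frames: F F F . . F . . F F . F . F . F F . → 10 faults.
4 frames: F F F . . F . . F F . . . F . F . . → 8 faults.
8 < 10: adding a frame reduced faults, as is typical.

10, 8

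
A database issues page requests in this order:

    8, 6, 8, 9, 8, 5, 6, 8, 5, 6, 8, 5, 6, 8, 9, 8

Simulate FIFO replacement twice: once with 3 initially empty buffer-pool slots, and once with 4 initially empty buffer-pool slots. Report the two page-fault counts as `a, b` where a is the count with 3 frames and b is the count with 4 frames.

7, 4

3 frames: F F . F . F . F . F . . . . F . → 7 faults.
4 frames: F F . F . F . . . . . . . . . . → 4 faults.
4 < 7: adding a frame reduced faults, as is typical.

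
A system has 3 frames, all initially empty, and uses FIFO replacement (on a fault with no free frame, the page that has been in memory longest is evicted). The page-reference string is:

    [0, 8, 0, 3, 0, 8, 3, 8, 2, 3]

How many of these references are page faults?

0: miss, frames (0)
8: miss, frames (0 8)
0: hit
3: miss, frames (0 8 3)
0: hit
8: hit
3: hit
8: hit
2: miss, evict 0, frames (8 3 2)
3: hit
Page faults: 4.

4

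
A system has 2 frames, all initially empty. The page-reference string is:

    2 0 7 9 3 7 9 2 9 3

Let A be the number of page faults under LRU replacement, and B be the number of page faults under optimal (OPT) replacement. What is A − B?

Under LRU: F F F F F F F F . F → 9 faults.
Under OPT: F F F F F . F F . F → 8 faults.
A − B = 9 − 8 = 1.

1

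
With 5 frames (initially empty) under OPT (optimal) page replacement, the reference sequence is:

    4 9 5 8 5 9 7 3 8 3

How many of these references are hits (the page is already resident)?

4

4 → miss, frames {4}
9 → miss, frames {4,9}
5 → miss, frames {4,9,5}
8 → miss, frames {4,9,5,8}
5 → hit
9 → hit
7 → miss, frames {4,9,5,8,7}
3 → miss, evict 7, frames {4,9,5,8,3}
8 → hit
3 → hit
Hits: 4.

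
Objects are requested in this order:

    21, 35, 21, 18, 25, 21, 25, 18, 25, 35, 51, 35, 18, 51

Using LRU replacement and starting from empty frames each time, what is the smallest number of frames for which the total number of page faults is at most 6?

4

f=1: 14 faults
f=2: 10 faults
f=3: 7 faults
f=4: 5 faults
f=5: 5 faults
Smallest f with faults ≤ 6 is 4.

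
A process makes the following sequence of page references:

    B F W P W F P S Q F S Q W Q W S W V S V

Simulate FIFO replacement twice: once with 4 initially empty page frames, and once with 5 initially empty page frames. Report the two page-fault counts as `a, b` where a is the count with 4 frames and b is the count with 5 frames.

4 frames: F F F F . . . F F F . . F . . . . F F . → 10 faults.
5 frames: F F F F . . . F F . . . . . . . . F . . → 7 faults.
7 < 10: adding a frame reduced faults, as is typical.

10, 7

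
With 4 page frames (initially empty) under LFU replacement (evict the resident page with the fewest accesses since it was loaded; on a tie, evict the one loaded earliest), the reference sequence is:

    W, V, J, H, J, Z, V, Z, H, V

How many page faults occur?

5

W → fault, frames [W]
V → fault, frames [W, V]
J → fault, frames [W, V, J]
H → fault, frames [W, V, J, H]
J → hit
Z → fault, evict W, frames [V, J, H, Z]
V → hit
Z → hit
H → hit
V → hit
Page faults: 5.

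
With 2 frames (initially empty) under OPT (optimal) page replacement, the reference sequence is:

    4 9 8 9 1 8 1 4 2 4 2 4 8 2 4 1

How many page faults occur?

9

4 -> miss, frames {4}
9 -> miss, frames {4,9}
8 -> miss, evict 4, frames {9,8}
9 -> hit
1 -> miss, evict 9, frames {8,1}
8 -> hit
1 -> hit
4 -> miss, evict 1, frames {8,4}
2 -> miss, evict 8, frames {4,2}
4 -> hit
2 -> hit
4 -> hit
8 -> miss, evict 4, frames {2,8}
2 -> hit
4 -> miss, evict 8, frames {2,4}
1 -> miss, evict 4, frames {2,1}
Page faults: 9.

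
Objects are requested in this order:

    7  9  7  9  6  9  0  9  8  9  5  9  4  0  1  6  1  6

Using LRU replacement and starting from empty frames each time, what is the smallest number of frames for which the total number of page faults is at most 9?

f=1: 18 faults
f=2: 10 faults
f=3: 10 faults
f=4: 10 faults
f=5: 9 faults
f=6: 9 faults
f=7: 8 faults
f=8: 8 faults
Smallest f with faults ≤ 9 is 5.

5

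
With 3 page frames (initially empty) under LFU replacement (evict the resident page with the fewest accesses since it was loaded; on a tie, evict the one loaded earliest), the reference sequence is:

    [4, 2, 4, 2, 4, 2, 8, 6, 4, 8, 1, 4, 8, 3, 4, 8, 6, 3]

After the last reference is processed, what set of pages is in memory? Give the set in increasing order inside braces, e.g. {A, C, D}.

{2, 3, 4}

4 -> fault, frames (4)
2 -> fault, frames (4 2)
4 -> hit
2 -> hit
4 -> hit
2 -> hit
8 -> fault, frames (4 2 8)
6 -> fault, evict 8, frames (4 2 6)
4 -> hit
8 -> fault, evict 6, frames (4 2 8)
1 -> fault, evict 8, frames (4 2 1)
4 -> hit
8 -> fault, evict 1, frames (4 2 8)
3 -> fault, evict 8, frames (4 2 3)
4 -> hit
8 -> fault, evict 3, frames (4 2 8)
6 -> fault, evict 8, frames (4 2 6)
3 -> fault, evict 6, frames (4 2 3)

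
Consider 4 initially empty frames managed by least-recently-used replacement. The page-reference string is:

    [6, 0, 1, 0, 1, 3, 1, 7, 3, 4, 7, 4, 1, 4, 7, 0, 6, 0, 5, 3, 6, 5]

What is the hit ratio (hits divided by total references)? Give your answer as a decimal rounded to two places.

0.55

6 -> fault, frames {6}
0 -> fault, frames {6,0}
1 -> fault, frames {6,0,1}
0 -> hit
1 -> hit
3 -> fault, frames {6,0,1,3}
1 -> hit
7 -> fault, evict 6, frames {0,3,1,7}
3 -> hit
4 -> fault, evict 0, frames {1,7,3,4}
7 -> hit
4 -> hit
1 -> hit
4 -> hit
7 -> hit
0 -> fault, evict 3, frames {1,4,7,0}
6 -> fault, evict 1, frames {4,7,0,6}
0 -> hit
5 -> fault, evict 4, frames {7,6,0,5}
3 -> fault, evict 7, frames {6,0,5,3}
6 -> hit
5 -> hit
Hits: 12 of 22 references → 12/22 = 0.5455.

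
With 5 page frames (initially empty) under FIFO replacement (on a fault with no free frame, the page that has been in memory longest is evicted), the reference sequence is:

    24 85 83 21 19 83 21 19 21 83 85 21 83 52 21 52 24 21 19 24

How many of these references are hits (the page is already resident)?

13

24 → fault, frames {24}
85 → fault, frames {24,85}
83 → fault, frames {24,85,83}
21 → fault, frames {24,85,83,21}
19 → fault, frames {24,85,83,21,19}
83 → hit
21 → hit
19 → hit
21 → hit
83 → hit
85 → hit
21 → hit
83 → hit
52 → fault, evict 24, frames {85,83,21,19,52}
21 → hit
52 → hit
24 → fault, evict 85, frames {83,21,19,52,24}
21 → hit
19 → hit
24 → hit
Hits: 13.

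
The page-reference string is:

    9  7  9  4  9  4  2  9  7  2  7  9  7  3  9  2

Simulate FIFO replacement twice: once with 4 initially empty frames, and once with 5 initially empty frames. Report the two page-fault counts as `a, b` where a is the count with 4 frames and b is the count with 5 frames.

4 frames: F F . F . . F . . . . . . F F . → 6 faults.
5 frames: F F . F . . F . . . . . . F . . → 5 faults.
5 < 6: adding a frame reduced faults, as is typical.

6, 5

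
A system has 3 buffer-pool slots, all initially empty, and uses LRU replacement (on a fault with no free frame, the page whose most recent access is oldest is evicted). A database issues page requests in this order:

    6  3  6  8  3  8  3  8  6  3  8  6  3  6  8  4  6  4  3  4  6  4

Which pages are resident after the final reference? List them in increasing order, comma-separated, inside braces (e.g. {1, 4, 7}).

6: miss, frames (6)
3: miss, frames (6 3)
6: hit
8: miss, frames (3 6 8)
3: hit
8: hit
3: hit
8: hit
6: hit
3: hit
8: hit
6: hit
3: hit
6: hit
8: hit
4: miss, evict 3, frames (6 8 4)
6: hit
4: hit
3: miss, evict 8, frames (6 4 3)
4: hit
6: hit
4: hit

{3, 4, 6}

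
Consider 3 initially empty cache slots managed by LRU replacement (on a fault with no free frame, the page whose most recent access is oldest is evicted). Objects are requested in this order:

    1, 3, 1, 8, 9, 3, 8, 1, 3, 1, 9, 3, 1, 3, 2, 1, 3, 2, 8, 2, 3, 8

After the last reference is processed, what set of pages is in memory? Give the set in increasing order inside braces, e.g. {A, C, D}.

1 -> fault, frames (1)
3 -> fault, frames (1 3)
1 -> hit
8 -> fault, frames (3 1 8)
9 -> fault, evict 3, frames (1 8 9)
3 -> fault, evict 1, frames (8 9 3)
8 -> hit
1 -> fault, evict 9, frames (3 8 1)
3 -> hit
1 -> hit
9 -> fault, evict 8, frames (3 1 9)
3 -> hit
1 -> hit
3 -> hit
2 -> fault, evict 9, frames (1 3 2)
1 -> hit
3 -> hit
2 -> hit
8 -> fault, evict 1, frames (3 2 8)
2 -> hit
3 -> hit
8 -> hit

{2, 3, 8}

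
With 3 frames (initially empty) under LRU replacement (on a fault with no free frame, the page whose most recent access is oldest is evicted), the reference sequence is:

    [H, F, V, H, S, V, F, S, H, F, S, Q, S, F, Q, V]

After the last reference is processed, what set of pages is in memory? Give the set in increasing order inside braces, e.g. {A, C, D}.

{F, Q, V}

H: fault, frames {H}
F: fault, frames {H,F}
V: fault, frames {H,F,V}
H: hit
S: fault, evict F, frames {V,H,S}
V: hit
F: fault, evict H, frames {S,V,F}
S: hit
H: fault, evict V, frames {F,S,H}
F: hit
S: hit
Q: fault, evict H, frames {F,S,Q}
S: hit
F: hit
Q: hit
V: fault, evict S, frames {F,Q,V}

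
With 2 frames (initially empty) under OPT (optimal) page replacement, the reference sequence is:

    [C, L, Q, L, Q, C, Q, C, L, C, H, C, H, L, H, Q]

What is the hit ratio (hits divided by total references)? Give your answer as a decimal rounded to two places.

0.50

C -> fault, frames (C)
L -> fault, frames (C L)
Q -> fault, evict C, frames (L Q)
L -> hit
Q -> hit
C -> fault, evict L, frames (Q C)
Q -> hit
C -> hit
L -> fault, evict Q, frames (C L)
C -> hit
H -> fault, evict L, frames (C H)
C -> hit
H -> hit
L -> fault, evict C, frames (H L)
H -> hit
Q -> fault, evict L, frames (H Q)
Hits: 8 of 16 references → 8/16 = 0.5000.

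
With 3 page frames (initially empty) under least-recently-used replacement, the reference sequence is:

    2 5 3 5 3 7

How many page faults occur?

4

2: fault, frames [2]
5: fault, frames [2, 5]
3: fault, frames [2, 5, 3]
5: hit
3: hit
7: fault, evict 2, frames [5, 3, 7]
Page faults: 4.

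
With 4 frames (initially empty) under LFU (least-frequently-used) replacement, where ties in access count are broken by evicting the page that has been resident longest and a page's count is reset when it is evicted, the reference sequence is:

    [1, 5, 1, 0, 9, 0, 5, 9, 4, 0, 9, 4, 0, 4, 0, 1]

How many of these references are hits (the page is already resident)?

10

1 → fault, frames {1}
5 → fault, frames {1,5}
1 → hit
0 → fault, frames {1,5,0}
9 → fault, frames {1,5,0,9}
0 → hit
5 → hit
9 → hit
4 → fault, evict 1, frames {5,0,9,4}
0 → hit
9 → hit
4 → hit
0 → hit
4 → hit
0 → hit
1 → fault, evict 5, frames {0,9,4,1}
Hits: 10.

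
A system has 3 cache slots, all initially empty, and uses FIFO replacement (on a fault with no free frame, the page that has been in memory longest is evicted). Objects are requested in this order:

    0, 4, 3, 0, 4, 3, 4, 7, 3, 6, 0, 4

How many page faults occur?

7

0: miss, frames (0)
4: miss, frames (0 4)
3: miss, frames (0 4 3)
0: hit
4: hit
3: hit
4: hit
7: miss, evict 0, frames (4 3 7)
3: hit
6: miss, evict 4, frames (3 7 6)
0: miss, evict 3, frames (7 6 0)
4: miss, evict 7, frames (6 0 4)
Page faults: 7.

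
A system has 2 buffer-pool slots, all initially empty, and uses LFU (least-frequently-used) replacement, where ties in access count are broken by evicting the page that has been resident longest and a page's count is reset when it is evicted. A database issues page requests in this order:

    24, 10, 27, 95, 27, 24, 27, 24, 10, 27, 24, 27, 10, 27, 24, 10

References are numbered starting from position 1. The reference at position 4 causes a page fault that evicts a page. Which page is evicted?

pos 1: 24 → miss, frames {24}
pos 2: 10 → miss, frames {24,10}
pos 3: 27 → miss, evict 24, frames {10,27}
pos 4: 95 → miss, evict 10, frames {27,95}
At position 4, page 10 is evicted.

10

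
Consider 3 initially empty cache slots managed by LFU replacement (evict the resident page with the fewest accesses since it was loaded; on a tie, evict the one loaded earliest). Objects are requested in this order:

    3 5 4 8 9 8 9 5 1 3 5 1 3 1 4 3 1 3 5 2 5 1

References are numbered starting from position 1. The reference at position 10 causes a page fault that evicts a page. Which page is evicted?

pos 1: 3 -> fault, frames (3)
pos 2: 5 -> fault, frames (3 5)
pos 3: 4 -> fault, frames (3 5 4)
pos 4: 8 -> fault, evict 3, frames (5 4 8)
pos 5: 9 -> fault, evict 5, frames (4 8 9)
pos 6: 8 -> hit
pos 7: 9 -> hit
pos 8: 5 -> fault, evict 4, frames (8 9 5)
pos 9: 1 -> fault, evict 5, frames (8 9 1)
pos 10: 3 -> fault, evict 1, frames (8 9 3)
At position 10, page 1 is evicted.

1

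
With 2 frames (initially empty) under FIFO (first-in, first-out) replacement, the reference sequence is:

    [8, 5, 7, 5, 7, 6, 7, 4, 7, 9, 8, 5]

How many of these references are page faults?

9

8 → fault, frames (8)
5 → fault, frames (8 5)
7 → fault, evict 8, frames (5 7)
5 → hit
7 → hit
6 → fault, evict 5, frames (7 6)
7 → hit
4 → fault, evict 7, frames (6 4)
7 → fault, evict 6, frames (4 7)
9 → fault, evict 4, frames (7 9)
8 → fault, evict 7, frames (9 8)
5 → fault, evict 9, frames (8 5)
Page faults: 9.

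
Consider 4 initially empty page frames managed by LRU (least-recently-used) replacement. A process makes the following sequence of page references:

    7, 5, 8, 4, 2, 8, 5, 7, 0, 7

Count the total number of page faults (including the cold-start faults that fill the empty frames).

7

7: miss, frames (7)
5: miss, frames (7 5)
8: miss, frames (7 5 8)
4: miss, frames (7 5 8 4)
2: miss, evict 7, frames (5 8 4 2)
8: hit
5: hit
7: miss, evict 4, frames (2 8 5 7)
0: miss, evict 2, frames (8 5 7 0)
7: hit
Page faults: 7.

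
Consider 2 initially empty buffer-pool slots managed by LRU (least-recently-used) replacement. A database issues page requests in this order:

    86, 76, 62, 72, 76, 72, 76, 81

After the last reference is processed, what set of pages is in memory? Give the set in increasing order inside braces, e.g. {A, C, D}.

{76, 81}

86 -> miss, frames {86}
76 -> miss, frames {86,76}
62 -> miss, evict 86, frames {76,62}
72 -> miss, evict 76, frames {62,72}
76 -> miss, evict 62, frames {72,76}
72 -> hit
76 -> hit
81 -> miss, evict 72, frames {76,81}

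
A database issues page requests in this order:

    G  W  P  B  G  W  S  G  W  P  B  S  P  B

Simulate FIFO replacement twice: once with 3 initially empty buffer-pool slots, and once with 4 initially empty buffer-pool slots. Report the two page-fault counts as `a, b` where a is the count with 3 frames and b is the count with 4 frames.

9, 10

3 frames: F F F F F F F . . F F . . . → 9 faults.
4 frames: F F F F . . F F F F F F . . → 10 faults.
10 > 9: adding a frame increased faults — Belady's anomaly.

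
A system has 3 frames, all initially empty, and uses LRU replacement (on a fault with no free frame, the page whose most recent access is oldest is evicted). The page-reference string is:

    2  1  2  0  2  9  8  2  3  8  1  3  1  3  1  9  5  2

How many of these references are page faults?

2 → miss, frames [2]
1 → miss, frames [2, 1]
2 → hit
0 → miss, frames [1, 2, 0]
2 → hit
9 → miss, evict 1, frames [0, 2, 9]
8 → miss, evict 0, frames [2, 9, 8]
2 → hit
3 → miss, evict 9, frames [8, 2, 3]
8 → hit
1 → miss, evict 2, frames [3, 8, 1]
3 → hit
1 → hit
3 → hit
1 → hit
9 → miss, evict 8, frames [3, 1, 9]
5 → miss, evict 3, frames [1, 9, 5]
2 → miss, evict 1, frames [9, 5, 2]
Page faults: 10.

10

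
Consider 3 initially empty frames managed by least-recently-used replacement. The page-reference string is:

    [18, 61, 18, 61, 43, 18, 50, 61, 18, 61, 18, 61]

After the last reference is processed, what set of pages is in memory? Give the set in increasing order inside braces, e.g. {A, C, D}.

{18, 50, 61}

18 -> miss, frames {18}
61 -> miss, frames {18,61}
18 -> hit
61 -> hit
43 -> miss, frames {18,61,43}
18 -> hit
50 -> miss, evict 61, frames {43,18,50}
61 -> miss, evict 43, frames {18,50,61}
18 -> hit
61 -> hit
18 -> hit
61 -> hit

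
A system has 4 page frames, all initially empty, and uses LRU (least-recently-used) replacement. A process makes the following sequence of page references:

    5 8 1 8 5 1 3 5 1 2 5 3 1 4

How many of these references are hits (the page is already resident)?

8

5 -> miss, frames {5}
8 -> miss, frames {5,8}
1 -> miss, frames {5,8,1}
8 -> hit
5 -> hit
1 -> hit
3 -> miss, frames {8,5,1,3}
5 -> hit
1 -> hit
2 -> miss, evict 8, frames {3,5,1,2}
5 -> hit
3 -> hit
1 -> hit
4 -> miss, evict 2, frames {5,3,1,4}
Hits: 8.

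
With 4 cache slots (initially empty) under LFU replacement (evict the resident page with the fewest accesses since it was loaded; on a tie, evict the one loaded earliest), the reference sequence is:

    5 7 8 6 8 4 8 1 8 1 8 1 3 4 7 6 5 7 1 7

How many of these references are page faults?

5 → miss, frames {5}
7 → miss, frames {5,7}
8 → miss, frames {5,7,8}
6 → miss, frames {5,7,8,6}
8 → hit
4 → miss, evict 5, frames {7,8,6,4}
8 → hit
1 → miss, evict 7, frames {8,6,4,1}
8 → hit
1 → hit
8 → hit
1 → hit
3 → miss, evict 6, frames {8,4,1,3}
4 → hit
7 → miss, evict 3, frames {8,4,1,7}
6 → miss, evict 7, frames {8,4,1,6}
5 → miss, evict 6, frames {8,4,1,5}
7 → miss, evict 5, frames {8,4,1,7}
1 → hit
7 → hit
Page faults: 11.

11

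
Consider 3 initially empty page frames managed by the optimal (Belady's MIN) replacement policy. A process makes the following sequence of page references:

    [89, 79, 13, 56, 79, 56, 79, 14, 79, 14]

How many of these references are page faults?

5

89: miss, frames [89]
79: miss, frames [89, 79]
13: miss, frames [89, 79, 13]
56: miss, evict 13, frames [89, 79, 56]
79: hit
56: hit
79: hit
14: miss, evict 56, frames [89, 79, 14]
79: hit
14: hit
Page faults: 5.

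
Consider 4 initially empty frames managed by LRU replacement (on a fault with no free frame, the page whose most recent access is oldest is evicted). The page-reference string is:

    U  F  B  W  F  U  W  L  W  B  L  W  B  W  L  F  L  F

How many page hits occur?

11

U → fault, frames (U)
F → fault, frames (U F)
B → fault, frames (U F B)
W → fault, frames (U F B W)
F → hit
U → hit
W → hit
L → fault, evict B, frames (F U W L)
W → hit
B → fault, evict F, frames (U L W B)
L → hit
W → hit
B → hit
W → hit
L → hit
F → fault, evict U, frames (B W L F)
L → hit
F → hit
Hits: 11.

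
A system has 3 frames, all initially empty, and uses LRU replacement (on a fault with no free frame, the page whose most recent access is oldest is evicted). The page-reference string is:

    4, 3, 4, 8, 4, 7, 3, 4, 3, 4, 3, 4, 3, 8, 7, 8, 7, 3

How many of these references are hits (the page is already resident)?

4: miss, frames (4)
3: miss, frames (4 3)
4: hit
8: miss, frames (3 4 8)
4: hit
7: miss, evict 3, frames (8 4 7)
3: miss, evict 8, frames (4 7 3)
4: hit
3: hit
4: hit
3: hit
4: hit
3: hit
8: miss, evict 7, frames (4 3 8)
7: miss, evict 4, frames (3 8 7)
8: hit
7: hit
3: hit
Hits: 11.

11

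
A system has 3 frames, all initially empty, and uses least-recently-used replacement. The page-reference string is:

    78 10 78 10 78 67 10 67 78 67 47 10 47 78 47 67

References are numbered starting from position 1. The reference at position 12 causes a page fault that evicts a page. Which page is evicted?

pos 1: 78: miss, frames [78]
pos 2: 10: miss, frames [78, 10]
pos 3: 78: hit
pos 4: 10: hit
pos 5: 78: hit
pos 6: 67: miss, frames [10, 78, 67]
pos 7: 10: hit
pos 8: 67: hit
pos 9: 78: hit
pos 10: 67: hit
pos 11: 47: miss, evict 10, frames [78, 67, 47]
pos 12: 10: miss, evict 78, frames [67, 47, 10]
At position 12, page 78 is evicted.

78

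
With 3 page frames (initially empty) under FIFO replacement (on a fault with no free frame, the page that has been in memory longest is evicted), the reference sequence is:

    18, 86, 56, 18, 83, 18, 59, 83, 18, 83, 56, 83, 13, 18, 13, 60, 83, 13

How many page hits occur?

5

18: fault, frames [18]
86: fault, frames [18, 86]
56: fault, frames [18, 86, 56]
18: hit
83: fault, evict 18, frames [86, 56, 83]
18: fault, evict 86, frames [56, 83, 18]
59: fault, evict 56, frames [83, 18, 59]
83: hit
18: hit
83: hit
56: fault, evict 83, frames [18, 59, 56]
83: fault, evict 18, frames [59, 56, 83]
13: fault, evict 59, frames [56, 83, 13]
18: fault, evict 56, frames [83, 13, 18]
13: hit
60: fault, evict 83, frames [13, 18, 60]
83: fault, evict 13, frames [18, 60, 83]
13: fault, evict 18, frames [60, 83, 13]
Hits: 5.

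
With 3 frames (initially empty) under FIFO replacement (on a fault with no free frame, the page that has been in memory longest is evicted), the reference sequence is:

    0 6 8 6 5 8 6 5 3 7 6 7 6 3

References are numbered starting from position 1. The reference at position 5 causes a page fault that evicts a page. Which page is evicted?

0

pos 1: 0 → fault, frames (0)
pos 2: 6 → fault, frames (0 6)
pos 3: 8 → fault, frames (0 6 8)
pos 4: 6 → hit
pos 5: 5 → fault, evict 0, frames (6 8 5)
At position 5, page 0 is evicted.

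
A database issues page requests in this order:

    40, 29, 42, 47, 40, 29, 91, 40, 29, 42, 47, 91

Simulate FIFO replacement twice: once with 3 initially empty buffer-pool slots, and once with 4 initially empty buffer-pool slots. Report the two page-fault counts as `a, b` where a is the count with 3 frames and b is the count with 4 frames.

9, 10

3 frames: F F F F F F F . . F F . → 9 faults.
4 frames: F F F F . . F F F F F F → 10 faults.
10 > 9: adding a frame increased faults — Belady's anomaly.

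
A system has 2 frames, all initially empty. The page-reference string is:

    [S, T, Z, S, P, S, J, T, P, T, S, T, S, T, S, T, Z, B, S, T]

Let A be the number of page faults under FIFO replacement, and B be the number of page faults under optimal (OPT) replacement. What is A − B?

4

Under FIFO: F F F F F . F F F . F F . . . . F F F F → 14 faults.
Under OPT: F F F . F . F F . . F . . . . . F F . F → 10 faults.
A − B = 14 − 10 = 4.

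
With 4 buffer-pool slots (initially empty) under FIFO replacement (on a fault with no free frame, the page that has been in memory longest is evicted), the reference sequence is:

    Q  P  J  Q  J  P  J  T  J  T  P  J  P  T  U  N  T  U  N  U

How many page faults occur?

Q -> fault, frames (Q)
P -> fault, frames (Q P)
J -> fault, frames (Q P J)
Q -> hit
J -> hit
P -> hit
J -> hit
T -> fault, frames (Q P J T)
J -> hit
T -> hit
P -> hit
J -> hit
P -> hit
T -> hit
U -> fault, evict Q, frames (P J T U)
N -> fault, evict P, frames (J T U N)
T -> hit
U -> hit
N -> hit
U -> hit
Page faults: 6.

6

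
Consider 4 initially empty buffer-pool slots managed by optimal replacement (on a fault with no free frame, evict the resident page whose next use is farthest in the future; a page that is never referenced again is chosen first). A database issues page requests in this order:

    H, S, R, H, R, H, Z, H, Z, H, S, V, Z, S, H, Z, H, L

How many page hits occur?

H: fault, frames {H}
S: fault, frames {H,S}
R: fault, frames {H,S,R}
H: hit
R: hit
H: hit
Z: fault, frames {H,S,R,Z}
H: hit
Z: hit
H: hit
S: hit
V: fault, evict R, frames {H,S,Z,V}
Z: hit
S: hit
H: hit
Z: hit
H: hit
L: fault, evict V, frames {H,S,Z,L}
Hits: 12.

12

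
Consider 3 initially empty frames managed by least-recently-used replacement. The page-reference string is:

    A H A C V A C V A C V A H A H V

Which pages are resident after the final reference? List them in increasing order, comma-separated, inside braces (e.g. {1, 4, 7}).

{A, H, V}

A → fault, frames (A)
H → fault, frames (A H)
A → hit
C → fault, frames (H A C)
V → fault, evict H, frames (A C V)
A → hit
C → hit
V → hit
A → hit
C → hit
V → hit
A → hit
H → fault, evict C, frames (V A H)
A → hit
H → hit
V → hit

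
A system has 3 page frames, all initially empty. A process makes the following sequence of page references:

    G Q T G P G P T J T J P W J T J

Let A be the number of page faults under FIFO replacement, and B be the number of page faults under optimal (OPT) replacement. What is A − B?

5

Under FIFO: F F F . F F . . F F . F F F F . → 11 faults.
Under OPT: F F F . F . . . F . . . F . . . → 6 faults.
A − B = 11 − 6 = 5.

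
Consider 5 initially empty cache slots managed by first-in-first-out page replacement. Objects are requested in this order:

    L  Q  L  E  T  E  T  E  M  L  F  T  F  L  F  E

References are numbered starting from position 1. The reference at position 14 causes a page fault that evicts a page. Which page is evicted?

Q

pos 1: L: miss, frames [L]
pos 2: Q: miss, frames [L, Q]
pos 3: L: hit
pos 4: E: miss, frames [L, Q, E]
pos 5: T: miss, frames [L, Q, E, T]
pos 6: E: hit
pos 7: T: hit
pos 8: E: hit
pos 9: M: miss, frames [L, Q, E, T, M]
pos 10: L: hit
pos 11: F: miss, evict L, frames [Q, E, T, M, F]
pos 12: T: hit
pos 13: F: hit
pos 14: L: miss, evict Q, frames [E, T, M, F, L]
At position 14, page Q is evicted.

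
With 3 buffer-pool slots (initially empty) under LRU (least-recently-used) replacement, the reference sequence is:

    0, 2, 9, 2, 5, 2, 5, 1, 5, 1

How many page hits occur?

0 -> fault, frames (0)
2 -> fault, frames (0 2)
9 -> fault, frames (0 2 9)
2 -> hit
5 -> fault, evict 0, frames (9 2 5)
2 -> hit
5 -> hit
1 -> fault, evict 9, frames (2 5 1)
5 -> hit
1 -> hit
Hits: 5.

5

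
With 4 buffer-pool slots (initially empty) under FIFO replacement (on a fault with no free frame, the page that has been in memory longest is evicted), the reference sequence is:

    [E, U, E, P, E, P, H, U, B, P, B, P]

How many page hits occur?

E: fault, frames {E}
U: fault, frames {E,U}
E: hit
P: fault, frames {E,U,P}
E: hit
P: hit
H: fault, frames {E,U,P,H}
U: hit
B: fault, evict E, frames {U,P,H,B}
P: hit
B: hit
P: hit
Hits: 7.

7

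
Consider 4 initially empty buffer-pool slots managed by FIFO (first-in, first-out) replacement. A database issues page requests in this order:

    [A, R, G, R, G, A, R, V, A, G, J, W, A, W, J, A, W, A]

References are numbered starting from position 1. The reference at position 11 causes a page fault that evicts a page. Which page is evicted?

A

pos 1: A → fault, frames {A}
pos 2: R → fault, frames {A,R}
pos 3: G → fault, frames {A,R,G}
pos 4: R → hit
pos 5: G → hit
pos 6: A → hit
pos 7: R → hit
pos 8: V → fault, frames {A,R,G,V}
pos 9: A → hit
pos 10: G → hit
pos 11: J → fault, evict A, frames {R,G,V,J}
At position 11, page A is evicted.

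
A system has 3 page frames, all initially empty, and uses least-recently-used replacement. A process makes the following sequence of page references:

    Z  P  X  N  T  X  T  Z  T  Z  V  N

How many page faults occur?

8

Z → miss, frames (Z)
P → miss, frames (Z P)
X → miss, frames (Z P X)
N → miss, evict Z, frames (P X N)
T → miss, evict P, frames (X N T)
X → hit
T → hit
Z → miss, evict N, frames (X T Z)
T → hit
Z → hit
V → miss, evict X, frames (T Z V)
N → miss, evict T, frames (Z V N)
Page faults: 8.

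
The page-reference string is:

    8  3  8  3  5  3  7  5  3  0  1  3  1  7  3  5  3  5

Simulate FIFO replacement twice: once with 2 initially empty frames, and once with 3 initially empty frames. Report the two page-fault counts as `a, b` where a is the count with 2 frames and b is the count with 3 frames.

2 frames: F F . . F . F . F F F F . F . F F . → 11 faults.
3 frames: F F . . F . F . . F F F . F . F . . → 9 faults.
9 < 11: adding a frame reduced faults, as is typical.

11, 9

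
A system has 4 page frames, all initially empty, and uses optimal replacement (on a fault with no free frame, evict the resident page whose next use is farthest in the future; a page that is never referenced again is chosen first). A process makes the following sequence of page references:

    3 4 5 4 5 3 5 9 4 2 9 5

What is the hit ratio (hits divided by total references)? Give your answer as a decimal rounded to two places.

3 -> fault, frames [3]
4 -> fault, frames [3, 4]
5 -> fault, frames [3, 4, 5]
4 -> hit
5 -> hit
3 -> hit
5 -> hit
9 -> fault, frames [3, 4, 5, 9]
4 -> hit
2 -> fault, evict 4, frames [3, 5, 9, 2]
9 -> hit
5 -> hit
Hits: 7 of 12 references → 7/12 = 0.5833.

0.58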